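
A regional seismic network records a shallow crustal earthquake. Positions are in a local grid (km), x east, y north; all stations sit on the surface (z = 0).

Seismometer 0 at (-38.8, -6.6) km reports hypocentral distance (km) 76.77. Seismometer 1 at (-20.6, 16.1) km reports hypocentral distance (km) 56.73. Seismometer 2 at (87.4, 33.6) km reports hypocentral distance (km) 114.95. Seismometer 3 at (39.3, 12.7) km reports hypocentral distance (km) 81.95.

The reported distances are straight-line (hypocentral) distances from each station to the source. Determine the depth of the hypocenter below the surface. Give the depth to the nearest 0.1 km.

depth ≈ 42.1 km

Each station gives a sphere (x−x_i)² + (y−y_i)² + z² = d_i² (stations at z=0).
Subtracting the Seismometer 0 sphere from Seismometer 1 and Seismometer 2: z² cancels, leaving linear equations in x and y:
36.4 x + 45.4 y = 1809.91
252.4 x + 80.4 y = -101.15
Solving: x ≈ -17.593, y ≈ 53.971 km (keep extra digits for the depth step; rounded: -17.6, 54.0).
Then from the Seismometer 0 sphere: z² = 76.77² − (x + 38.8)² − (y + 6.6)² with x = -17.593, y = 53.971, so z ≈ 42.131 ≈ 42.1 km.
Check against Seismometer 3 (with the unrounded solution): distance 81.95 ≈ 81.95 km. ✓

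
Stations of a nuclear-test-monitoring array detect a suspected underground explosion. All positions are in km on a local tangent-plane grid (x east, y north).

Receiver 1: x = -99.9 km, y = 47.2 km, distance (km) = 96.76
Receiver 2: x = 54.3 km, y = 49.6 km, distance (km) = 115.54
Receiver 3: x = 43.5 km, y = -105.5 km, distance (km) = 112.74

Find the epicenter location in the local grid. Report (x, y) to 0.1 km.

Circle about each station: (x + 99.9)² + (y − 47.2)² = 96.76²; (x − 54.3)² + (y − 49.6)² = 115.54²; (x − 43.5)² + (y + 105.5)² = 112.74².
Subtracting the Receiver 1 equation from the Receiver 2 and Receiver 3 equations removes the quadratic terms:
308.4 x + 4.8 y = -10786.19
286.8 x − 305.4 y = -2533.16
Solving the 2×2 system: x ≈ -34.6, y ≈ -24.2 km.

x ≈ -34.6 km, y ≈ -24.2 km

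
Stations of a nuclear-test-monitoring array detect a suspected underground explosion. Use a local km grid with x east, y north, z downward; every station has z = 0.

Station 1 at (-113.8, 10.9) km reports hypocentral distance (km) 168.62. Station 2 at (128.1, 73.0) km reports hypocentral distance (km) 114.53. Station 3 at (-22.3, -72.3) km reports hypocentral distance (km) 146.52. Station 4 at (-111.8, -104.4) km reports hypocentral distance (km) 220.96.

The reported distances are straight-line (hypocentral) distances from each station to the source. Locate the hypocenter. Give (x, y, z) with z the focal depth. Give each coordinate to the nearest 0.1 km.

Each station gives a sphere (x−x_i)² + (y−y_i)² + z² = d_i² (stations at z=0).
Subtracting the Station 1 sphere from Station 2 and Station 3: z² cancels, leaving linear equations in x and y:
483.8 x + 124.2 y = 23984.94
183.0 x − 166.4 y = -380.08
Solving: x ≈ 38.204, y ≈ 44.299 km (keep extra digits for the depth step; rounded: 38.2, 44.3).
Then from the Station 1 sphere: z² = 168.62² − (x + 113.8)² − (y − 10.9)² with x = 38.204, y = 44.299, so z ≈ 64.900 ≈ 64.9 km.

x ≈ 38.2 km, y ≈ 44.3 km, depth ≈ 64.9 km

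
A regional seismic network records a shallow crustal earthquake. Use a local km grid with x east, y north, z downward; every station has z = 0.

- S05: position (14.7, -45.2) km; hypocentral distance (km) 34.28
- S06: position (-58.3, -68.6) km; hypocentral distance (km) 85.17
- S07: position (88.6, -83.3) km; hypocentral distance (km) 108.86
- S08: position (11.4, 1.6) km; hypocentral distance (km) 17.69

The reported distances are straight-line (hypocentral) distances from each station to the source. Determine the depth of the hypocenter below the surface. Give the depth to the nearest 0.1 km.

Each station gives a sphere (x−x_i)² + (y−y_i)² + z² = d_i² (stations at z=0).
Subtracting the S05 sphere from S06 and S07: z² cancels, leaving linear equations in x and y:
-146.0 x − 46.8 y = -233.09
147.8 x − 76.2 y = 1854.34
Solving: x ≈ 5.794, y ≈ -13.096 km (keep extra digits for the depth step; rounded: 5.8, -13.1).
Then from the S05 sphere: z² = 34.28² − (x − 14.7)² − (y + 45.2)² with x = 5.794, y = -13.096, so z ≈ 8.071 ≈ 8.1 km.

z ≈ 8.1 km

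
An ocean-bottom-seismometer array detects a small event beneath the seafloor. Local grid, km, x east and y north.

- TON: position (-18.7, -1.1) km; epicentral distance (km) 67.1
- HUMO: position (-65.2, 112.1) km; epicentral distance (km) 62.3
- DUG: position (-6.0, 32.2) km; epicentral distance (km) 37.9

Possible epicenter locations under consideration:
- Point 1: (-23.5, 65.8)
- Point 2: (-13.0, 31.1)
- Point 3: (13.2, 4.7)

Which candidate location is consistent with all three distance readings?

Point 1

For each candidate, compare |candidate − station| to the reported distance:
Point 1: residuals TON 0.0, HUMO 0.0, DUG 0.0 → max 0.0 km
Point 2: residuals TON 34.4, HUMO 34.1, DUG 30.8 → max 34.4 km
Point 3: residuals TON 34.7, HUMO 70.7, DUG 4.4 → max 70.7 km
Only Point 1 has all residuals ≈ 0.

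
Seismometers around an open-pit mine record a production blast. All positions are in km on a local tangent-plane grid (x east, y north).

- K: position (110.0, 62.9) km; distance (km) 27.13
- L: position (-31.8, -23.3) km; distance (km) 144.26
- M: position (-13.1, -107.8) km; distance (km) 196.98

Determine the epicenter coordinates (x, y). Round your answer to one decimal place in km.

82.9 km east, 64.2 km north

Circle about each station: (x − 110.0)² + (y − 62.9)² = 27.13²; (x + 31.8)² + (y + 23.3)² = 144.26²; (x + 13.1)² + (y + 107.8)² = 196.98².
Subtracting pairs of circle equations eliminates x²+y² and gives linear equations (the radical axes):
-283.6 x − 172.4 y = -34577.19
-246.2 x − 341.4 y = -42329.04
Solving the 2×2 system: x ≈ 82.9, y ≈ 64.2 km.
Check against K (with the unrounded x, y): √((x − 110.0)²+(y − 62.9)²) = 27.14 ≈ 27.13 km. ✓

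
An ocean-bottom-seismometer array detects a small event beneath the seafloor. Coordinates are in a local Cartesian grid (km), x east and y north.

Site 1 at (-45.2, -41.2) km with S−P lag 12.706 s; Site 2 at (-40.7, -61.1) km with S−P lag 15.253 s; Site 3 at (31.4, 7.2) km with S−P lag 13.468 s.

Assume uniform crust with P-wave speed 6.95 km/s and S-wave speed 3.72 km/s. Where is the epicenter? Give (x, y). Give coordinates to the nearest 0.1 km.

-63.2 km east, 58.9 km north

Distance from S−P lag: d = Δt · v_P v_S / (v_P − v_S) = Δt · (6.95·3.72)/(6.95−3.72) ≈ 8.0043·Δt.
So d_Site 1 = 101.70, d_Site 2 = 122.09, d_Site 3 = 107.80 km.
Circle about each station: (x + 45.2)² + (y + 41.2)² = 101.70²; (x + 40.7)² + (y + 61.1)² = 122.09²; (x − 31.4)² + (y − 7.2)² = 107.80².
Subtracting the Site 1 equation from the Site 2 and Site 3 equations removes the quadratic terms:
9.0 x − 39.8 y = -2913.86
153.2 x + 96.8 y = -3980.63
Solving the 2×2 system: x ≈ -63.2, y ≈ 58.9 km.
Check against Site 1 (with the unrounded x, y): √((x + 45.2)²+(y + 41.2)²) = 101.73 ≈ 101.70 km. ✓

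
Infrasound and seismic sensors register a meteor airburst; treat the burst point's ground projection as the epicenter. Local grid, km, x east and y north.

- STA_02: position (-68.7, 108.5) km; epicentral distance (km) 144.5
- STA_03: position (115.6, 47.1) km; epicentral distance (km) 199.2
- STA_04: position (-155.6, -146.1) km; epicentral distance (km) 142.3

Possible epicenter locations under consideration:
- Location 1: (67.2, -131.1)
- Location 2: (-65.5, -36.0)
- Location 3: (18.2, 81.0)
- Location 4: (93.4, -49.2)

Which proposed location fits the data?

For each candidate, compare |candidate − station| to the reported distance:
Location 1: residuals STA_02 131.0, STA_03 14.5, STA_04 81.0 → max 131.0 km
Location 2: residuals STA_02 0.0, STA_03 0.1, STA_04 0.0 → max 0.1 km
Location 3: residuals STA_02 53.4, STA_03 96.1, STA_04 143.7 → max 143.7 km
Location 4: residuals STA_02 81.7, STA_03 100.4, STA_04 124.9 → max 124.9 km
Only Location 2 has all residuals ≈ 0.

Location 2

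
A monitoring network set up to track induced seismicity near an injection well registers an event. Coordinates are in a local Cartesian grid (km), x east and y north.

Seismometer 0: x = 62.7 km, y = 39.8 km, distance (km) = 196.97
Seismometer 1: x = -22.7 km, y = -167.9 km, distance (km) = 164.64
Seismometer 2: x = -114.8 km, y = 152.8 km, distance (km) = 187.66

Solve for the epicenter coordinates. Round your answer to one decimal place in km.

Circle about each station: (x − 62.7)² + (y − 39.8)² = 196.97²; (x + 22.7)² + (y + 167.9)² = 164.64²; (x + 114.8)² + (y − 152.8)² = 187.66².
Subtracting pairs of circle equations eliminates x²+y² and gives linear equations (the radical axes):
-170.8 x − 415.4 y = 34881.22
-355.0 x + 226.0 y = 34592.46
Solving the 2×2 system: x ≈ -119.6, y ≈ -34.8 km.
Check against Seismometer 0 (with the unrounded x, y): √((x − 62.7)²+(y − 39.8)²) = 196.97 ≈ 196.97 km. ✓

-119.6 km east, -34.8 km north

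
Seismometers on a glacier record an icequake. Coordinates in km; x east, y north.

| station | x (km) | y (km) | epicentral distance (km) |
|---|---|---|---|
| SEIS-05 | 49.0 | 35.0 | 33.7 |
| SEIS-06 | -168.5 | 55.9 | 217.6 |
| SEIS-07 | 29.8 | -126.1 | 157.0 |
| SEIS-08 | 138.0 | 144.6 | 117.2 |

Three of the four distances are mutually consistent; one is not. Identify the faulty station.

Solve using three stations at a time. Using SEIS-05, SEIS-06, SEIS-08 (subtract circle equations pairwise → linear system) gives (x, y) ≈ (48.7, 68.7).
Distances from that point to each station vs reported:
  SEIS-05: calculated 33.7 vs reported 33.7 → residual 0.0 km
  SEIS-06: calculated 217.6 vs reported 217.6 → residual 0.0 km
  SEIS-07: calculated 195.7 vs reported 157.0 → residual 38.7 km
  SEIS-08: calculated 117.2 vs reported 117.2 → residual 0.0 km
SEIS-05, SEIS-06, SEIS-08 are mutually consistent (residuals ≈ 0); SEIS-07 is off by 38.7 km.

SEIS-07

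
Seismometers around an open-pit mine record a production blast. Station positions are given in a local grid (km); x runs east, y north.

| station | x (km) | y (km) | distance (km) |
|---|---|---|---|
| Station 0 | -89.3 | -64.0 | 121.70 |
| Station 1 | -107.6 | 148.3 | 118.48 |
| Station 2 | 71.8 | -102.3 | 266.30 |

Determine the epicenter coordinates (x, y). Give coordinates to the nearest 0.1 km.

(-153.8, 39.2)

Circle about each station: (x + 89.3)² + (y + 64.0)² = 121.70²; (x + 107.6)² + (y − 148.3)² = 118.48²; (x − 71.8)² + (y + 102.3)² = 266.30².
Subtracting the Station 0 equation from the Station 1 and Station 2 equations removes the quadratic terms:
-36.6 x + 424.6 y = 22273.54
322.2 x − 76.6 y = -52554.76
Solving the 2×2 system: x ≈ -153.8, y ≈ 39.2 km.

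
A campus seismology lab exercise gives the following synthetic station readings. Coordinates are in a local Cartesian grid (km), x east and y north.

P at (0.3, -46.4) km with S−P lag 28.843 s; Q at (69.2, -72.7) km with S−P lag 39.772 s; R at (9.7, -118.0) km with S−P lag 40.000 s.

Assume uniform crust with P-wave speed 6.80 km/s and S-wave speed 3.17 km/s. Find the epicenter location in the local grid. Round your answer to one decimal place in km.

(-98.8, 93.3)

Distance from S−P lag: d = Δt · v_P v_S / (v_P − v_S) = Δt · (6.80·3.17)/(6.80−3.17) ≈ 5.9383·Δt.
So d_P = 171.28, d_Q = 236.18, d_R = 237.53 km.
Circle about each station: (x − 0.3)² + (y + 46.4)² = 171.28²; (x − 69.2)² + (y + 72.7)² = 236.18²; (x − 9.7)² + (y + 118.0)² = 237.53².
Subtracting pairs of circle equations eliminates x²+y² and gives linear equations (the radical axes):
137.8 x − 52.6 y = -18523.27
18.8 x − 143.2 y = -15218.62
Solving the 2×2 system: x ≈ -98.8, y ≈ 93.3 km.
Check against P (with the unrounded x, y): √((x − 0.3)²+(y + 46.4)²) = 171.29 ≈ 171.28 km. ✓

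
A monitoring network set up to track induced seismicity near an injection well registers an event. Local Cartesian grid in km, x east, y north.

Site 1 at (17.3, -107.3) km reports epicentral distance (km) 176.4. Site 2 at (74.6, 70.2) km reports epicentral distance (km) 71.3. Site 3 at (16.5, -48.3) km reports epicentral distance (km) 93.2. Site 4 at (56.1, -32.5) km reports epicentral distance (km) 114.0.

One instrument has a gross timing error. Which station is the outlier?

Site 3

Solve using three stations at a time. Using Site 1, Site 2, Site 4 (subtract circle equations pairwise → linear system) gives (x, y) ≈ (3.3, 68.5).
Distances from that point to each station vs reported:
  Site 1: calculated 176.4 vs reported 176.4 → residual 0.0 km
  Site 2: calculated 71.3 vs reported 71.3 → residual 0.0 km
  Site 3: calculated 117.6 vs reported 93.2 → residual 24.4 km
  Site 4: calculated 114.0 vs reported 114.0 → residual 0.0 km
Site 1, Site 2, Site 4 are mutually consistent (residuals ≈ 0); Site 3 is off by 24.4 km.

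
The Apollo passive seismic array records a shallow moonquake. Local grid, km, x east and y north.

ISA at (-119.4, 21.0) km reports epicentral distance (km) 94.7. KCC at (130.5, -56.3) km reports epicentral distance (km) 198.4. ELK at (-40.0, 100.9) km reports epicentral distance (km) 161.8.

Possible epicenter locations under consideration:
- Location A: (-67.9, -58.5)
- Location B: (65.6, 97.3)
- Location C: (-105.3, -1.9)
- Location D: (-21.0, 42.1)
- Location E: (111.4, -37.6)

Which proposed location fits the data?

Location A

For each candidate, compare |candidate − station| to the reported distance:
Location A: residuals ISA 0.0, KCC 0.0, ELK 0.0 → max 0.0 km
Location B: residuals ISA 105.4, KCC 31.7, ELK 56.1 → max 105.4 km
Location C: residuals ISA 67.8, KCC 43.6, ELK 40.0 → max 67.8 km
Location D: residuals ISA 5.9, KCC 17.7, ELK 100.0 → max 100.0 km
Location E: residuals ISA 143.4, KCC 171.7, ELK 43.4 → max 171.7 km
Only Location A has all residuals ≈ 0.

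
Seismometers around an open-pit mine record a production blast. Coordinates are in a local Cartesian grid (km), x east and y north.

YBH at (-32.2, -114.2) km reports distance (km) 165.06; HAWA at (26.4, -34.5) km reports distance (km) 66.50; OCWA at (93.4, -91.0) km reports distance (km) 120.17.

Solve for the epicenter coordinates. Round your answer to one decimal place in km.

58.2 km east, 23.9 km north

Circle about each station: (x + 32.2)² + (y + 114.2)² = 165.06²; (x − 26.4)² + (y + 34.5)² = 66.50²; (x − 93.4)² + (y + 91.0)² = 120.17².
Subtracting the YBH equation from the HAWA and OCWA equations removes the quadratic terms:
117.2 x + 159.4 y = 10631.28
251.2 x + 46.4 y = 15730.05
Solving the 2×2 system: x ≈ 58.2, y ≈ 23.9 km.
Check against YBH (with the unrounded x, y): √((x + 32.2)²+(y + 114.2)²) = 165.06 ≈ 165.06 km. ✓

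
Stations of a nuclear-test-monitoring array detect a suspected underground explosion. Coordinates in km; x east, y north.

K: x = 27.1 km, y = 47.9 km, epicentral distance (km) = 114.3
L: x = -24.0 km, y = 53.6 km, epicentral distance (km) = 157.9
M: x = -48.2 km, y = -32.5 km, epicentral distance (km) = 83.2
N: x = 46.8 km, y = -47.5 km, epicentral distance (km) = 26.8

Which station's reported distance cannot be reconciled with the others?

L

Solve using three stations at a time. Using K, M, N (subtract circle equations pairwise → linear system) gives (x, y) ≈ (27.8, -66.4).
Distances from that point to each station vs reported:
  K: calculated 114.3 vs reported 114.3 → residual 0.0 km
  L: calculated 130.7 vs reported 157.9 → residual 27.2 km
  M: calculated 83.2 vs reported 83.2 → residual 0.0 km
  N: calculated 26.8 vs reported 26.8 → residual 0.0 km
K, M, N are mutually consistent (residuals ≈ 0); L is off by 27.2 km.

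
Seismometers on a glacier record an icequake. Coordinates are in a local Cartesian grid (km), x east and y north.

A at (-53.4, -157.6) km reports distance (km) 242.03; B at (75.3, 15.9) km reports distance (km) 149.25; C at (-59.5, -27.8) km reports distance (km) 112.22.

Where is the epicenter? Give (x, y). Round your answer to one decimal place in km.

x ≈ -57.3 km, y ≈ 84.4 km

Circle about each station: (x + 53.4)² + (y + 157.6)² = 242.03²; (x − 75.3)² + (y − 15.9)² = 149.25²; (x + 59.5)² + (y + 27.8)² = 112.22².
Subtracting pairs of circle equations eliminates x²+y² and gives linear equations (the radical axes):
257.4 x + 347.0 y = 14536.54
-12.2 x + 259.6 y = 22608.96
Solving the 2×2 system: x ≈ -57.3, y ≈ 84.4 km.
Check against A (with the unrounded x, y): √((x + 53.4)²+(y + 157.6)²) = 242.03 ≈ 242.03 km. ✓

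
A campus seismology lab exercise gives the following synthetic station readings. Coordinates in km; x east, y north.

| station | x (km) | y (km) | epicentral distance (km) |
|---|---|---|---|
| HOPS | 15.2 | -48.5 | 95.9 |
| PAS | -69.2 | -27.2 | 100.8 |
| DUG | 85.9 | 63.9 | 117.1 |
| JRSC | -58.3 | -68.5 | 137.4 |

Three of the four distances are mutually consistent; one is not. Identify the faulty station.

HOPS

Solve using three stations at a time. Using PAS, DUG, JRSC (subtract circle equations pairwise → linear system) gives (x, y) ≈ (-31.2, 66.3).
Distances from that point to each station vs reported:
  HOPS: calculated 123.8 vs reported 95.9 → residual 27.9 km
  PAS: calculated 100.9 vs reported 100.8 → residual 0.1 km
  DUG: calculated 117.2 vs reported 117.1 → residual 0.1 km
  JRSC: calculated 137.5 vs reported 137.4 → residual 0.1 km
PAS, DUG, JRSC are mutually consistent (residuals ≈ 0); HOPS is off by 27.9 km.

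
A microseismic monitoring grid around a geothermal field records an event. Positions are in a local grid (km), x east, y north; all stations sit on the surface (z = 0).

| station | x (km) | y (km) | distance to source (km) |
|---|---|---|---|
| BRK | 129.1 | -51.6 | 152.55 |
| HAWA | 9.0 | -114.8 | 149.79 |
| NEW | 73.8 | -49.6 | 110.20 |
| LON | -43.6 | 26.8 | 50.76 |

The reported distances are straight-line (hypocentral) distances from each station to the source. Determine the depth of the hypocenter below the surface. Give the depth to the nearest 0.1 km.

z ≈ 16.4 km

Each station gives a sphere (x−x_i)² + (y−y_i)² + z² = d_i² (stations at z=0).
Subtracting the BRK sphere from HAWA and NEW: z² cancels, leaving linear equations in x and y:
-240.2 x − 126.4 y = -5234.87
-110.6 x + 4.0 y = -295.31
Solving: x ≈ 3.900, y ≈ 34.004 km (keep extra digits for the depth step; rounded: 3.9, 34.0).
Then from the BRK sphere: z² = 152.55² − (x − 129.1)² − (y + 51.6)² with x = 3.900, y = 34.004, so z ≈ 16.383 ≈ 16.4 km.
Check against LON (with the unrounded solution): distance 50.76 ≈ 50.76 km. ✓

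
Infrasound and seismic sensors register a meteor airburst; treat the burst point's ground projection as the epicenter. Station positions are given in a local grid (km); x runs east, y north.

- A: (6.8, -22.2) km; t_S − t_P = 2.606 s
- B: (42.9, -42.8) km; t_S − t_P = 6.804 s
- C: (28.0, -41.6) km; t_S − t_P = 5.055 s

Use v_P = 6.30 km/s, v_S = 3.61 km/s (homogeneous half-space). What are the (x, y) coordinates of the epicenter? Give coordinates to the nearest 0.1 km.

Distance from S−P lag: d = Δt · v_P v_S / (v_P − v_S) = Δt · (6.30·3.61)/(6.30−3.61) ≈ 8.4546·Δt.
So d_A = 22.03, d_B = 57.53, d_C = 42.74 km.
Circle about each station: (x − 6.8)² + (y + 22.2)² = 22.03²; (x − 42.9)² + (y + 42.8)² = 57.53²; (x − 28.0)² + (y + 41.6)² = 42.74².
Subtracting the A equation from the B and C equations removes the quadratic terms:
72.2 x − 41.2 y = 308.79
42.4 x − 38.8 y = 634.09
Solving the 2×2 system: x ≈ -13.4, y ≈ -31.0 km.

x ≈ -13.4 km, y ≈ -31.0 km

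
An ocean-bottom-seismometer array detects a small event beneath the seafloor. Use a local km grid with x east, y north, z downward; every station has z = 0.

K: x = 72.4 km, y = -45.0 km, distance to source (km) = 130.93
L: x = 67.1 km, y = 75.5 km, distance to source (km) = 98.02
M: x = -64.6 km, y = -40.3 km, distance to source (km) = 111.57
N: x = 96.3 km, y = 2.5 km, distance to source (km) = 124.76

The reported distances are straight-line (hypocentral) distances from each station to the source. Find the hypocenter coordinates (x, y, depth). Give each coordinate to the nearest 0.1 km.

x ≈ -10.3 km, y ≈ 43.0 km, depth ≈ 50.6 km

Each station gives a sphere (x−x_i)² + (y−y_i)² + z² = d_i² (stations at z=0).
Subtracting the K sphere from L and M: z² cancels, leaving linear equations in x and y:
-10.6 x + 241.0 y = 10470.64
-274.0 x + 9.4 y = 3225.29
Solving: x ≈ -10.296, y ≈ 42.994 km (keep extra digits for the depth step; rounded: -10.3, 43.0).
Then from the K sphere: z² = 130.93² − (x − 72.4)² − (y + 45.0)² with x = -10.296, y = 42.994, so z ≈ 50.607 ≈ 50.6 km.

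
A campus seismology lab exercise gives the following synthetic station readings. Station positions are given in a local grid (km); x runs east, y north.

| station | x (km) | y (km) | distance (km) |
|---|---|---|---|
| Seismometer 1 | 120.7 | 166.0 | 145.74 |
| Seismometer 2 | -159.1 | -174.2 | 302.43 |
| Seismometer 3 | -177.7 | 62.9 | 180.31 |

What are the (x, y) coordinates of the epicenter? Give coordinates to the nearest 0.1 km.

x ≈ 1.6 km, y ≈ 82.0 km

Circle about each station: (x − 120.7)² + (y − 166.0)² = 145.74²; (x + 159.1)² + (y + 174.2)² = 302.43²; (x + 177.7)² + (y − 62.9)² = 180.31².
Subtracting the Seismometer 1 equation from the Seismometer 2 and Seismometer 3 equations removes the quadratic terms:
-559.6 x − 680.4 y = -56689.80
-596.8 x − 206.2 y = -17862.34
Solving the 2×2 system: x ≈ 1.6, y ≈ 82.0 km.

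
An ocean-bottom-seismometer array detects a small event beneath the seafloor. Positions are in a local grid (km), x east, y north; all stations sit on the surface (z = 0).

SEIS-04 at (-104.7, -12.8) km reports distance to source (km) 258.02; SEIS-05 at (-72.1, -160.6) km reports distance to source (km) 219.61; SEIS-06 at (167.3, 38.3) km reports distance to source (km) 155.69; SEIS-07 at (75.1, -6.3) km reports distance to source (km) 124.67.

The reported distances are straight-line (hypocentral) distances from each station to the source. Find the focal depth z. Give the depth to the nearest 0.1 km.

z ≈ 60.1 km

Each station gives a sphere (x−x_i)² + (y−y_i)² + z² = d_i² (stations at z=0).
Subtracting the SEIS-04 sphere from SEIS-05 and SEIS-06: z² cancels, leaving linear equations in x and y:
65.2 x − 295.6 y = 38210.61
544.0 x + 102.2 y = 60665.19
Solving: x ≈ 130.398, y ≈ -100.503 km (keep extra digits for the depth step; rounded: 130.4, -100.5).
Then from the SEIS-04 sphere: z² = 258.02² − (x + 104.7)² − (y + 12.8)² with x = 130.398, y = -100.503, so z ≈ 60.095 ≈ 60.1 km.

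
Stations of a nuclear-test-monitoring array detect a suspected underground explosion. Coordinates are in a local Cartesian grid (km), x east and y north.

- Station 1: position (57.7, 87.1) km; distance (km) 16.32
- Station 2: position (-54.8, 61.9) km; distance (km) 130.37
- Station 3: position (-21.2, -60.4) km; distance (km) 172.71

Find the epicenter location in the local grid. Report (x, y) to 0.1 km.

(73.7, 83.9)

Circle about each station: (x − 57.7)² + (y − 87.1)² = 16.32²; (x + 54.8)² + (y − 61.9)² = 130.37²; (x + 21.2)² + (y + 60.4)² = 172.71².
Subtracting the Station 1 equation from the Station 2 and Station 3 equations removes the quadratic terms:
-225.0 x − 50.4 y = -20811.04
-157.8 x − 295.0 y = -36380.50
Solving the 2×2 system: x ≈ 73.7, y ≈ 83.9 km.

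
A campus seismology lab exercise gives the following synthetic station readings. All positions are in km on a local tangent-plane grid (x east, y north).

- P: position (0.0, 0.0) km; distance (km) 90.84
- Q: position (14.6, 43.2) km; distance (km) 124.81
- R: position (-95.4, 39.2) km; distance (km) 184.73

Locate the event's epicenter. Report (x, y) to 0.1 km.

Circle about each station: x² + y² = 90.84²; (x − 14.6)² + (y − 43.2)² = 124.81²; (x + 95.4)² + (y − 39.2)² = 184.73².
Subtracting pairs of circle equations eliminates x²+y² and gives linear equations (the radical axes):
29.2 x + 86.4 y = -5246.23
-190.8 x + 78.4 y = -15235.47
Solving the 2×2 system: x ≈ 48.2, y ≈ -77.0 km.

x ≈ 48.2 km, y ≈ -77.0 km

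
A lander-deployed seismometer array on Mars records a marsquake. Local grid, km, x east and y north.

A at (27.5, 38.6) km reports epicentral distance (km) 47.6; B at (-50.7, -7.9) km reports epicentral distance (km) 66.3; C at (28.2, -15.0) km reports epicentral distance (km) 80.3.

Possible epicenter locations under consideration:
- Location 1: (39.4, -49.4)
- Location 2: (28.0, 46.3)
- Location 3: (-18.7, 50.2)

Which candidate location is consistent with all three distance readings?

For each candidate, compare |candidate − station| to the reported distance:
Location 1: residuals A 41.2, B 32.9, C 44.1 → max 44.1 km
Location 2: residuals A 39.9, B 29.3, C 19.0 → max 39.9 km
Location 3: residuals A 0.0, B 0.0, C 0.0 → max 0.0 km
Only Location 3 has all residuals ≈ 0.

Location 3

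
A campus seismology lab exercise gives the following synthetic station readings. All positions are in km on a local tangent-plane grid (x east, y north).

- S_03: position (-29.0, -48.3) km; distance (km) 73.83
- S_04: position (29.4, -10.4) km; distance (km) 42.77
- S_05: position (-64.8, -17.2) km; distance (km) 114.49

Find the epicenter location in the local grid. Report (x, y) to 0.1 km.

(44.8, -50.3)

Circle about each station: (x + 29.0)² + (y + 48.3)² = 73.83²; (x − 29.4)² + (y + 10.4)² = 42.77²; (x + 64.8)² + (y + 17.2)² = 114.49².
Subtracting pairs of circle equations eliminates x²+y² and gives linear equations (the radical axes):
116.8 x + 75.8 y = 1420.23
-71.6 x + 62.2 y = -6336.10
Solving the 2×2 system: x ≈ 44.8, y ≈ -50.3 km.
Check against S_03 (with the unrounded x, y): √((x + 29.0)²+(y + 48.3)²) = 73.83 ≈ 73.83 km. ✓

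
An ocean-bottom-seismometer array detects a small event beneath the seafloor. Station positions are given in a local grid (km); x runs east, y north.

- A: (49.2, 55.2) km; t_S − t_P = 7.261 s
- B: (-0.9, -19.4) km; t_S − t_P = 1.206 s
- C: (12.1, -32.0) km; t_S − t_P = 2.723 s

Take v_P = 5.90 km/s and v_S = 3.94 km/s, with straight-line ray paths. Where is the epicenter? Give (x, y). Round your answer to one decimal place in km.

x ≈ -9.4 km, y ≈ -7.9 km

Distance from S−P lag: d = Δt · v_P v_S / (v_P − v_S) = Δt · (5.90·3.94)/(5.90−3.94) ≈ 11.8602·Δt.
So d_A = 86.12, d_B = 14.30, d_C = 32.30 km.
Circle about each station: (x − 49.2)² + (y − 55.2)² = 86.12²; (x + 0.9)² + (y + 19.4)² = 14.30²; (x − 12.1)² + (y + 32.0)² = 32.30².
Subtracting the A equation from the B and C equations removes the quadratic terms:
-100.2 x − 149.2 y = 2121.65
-74.2 x − 174.4 y = 2076.09
Solving the 2×2 system: x ≈ -9.4, y ≈ -7.9 km.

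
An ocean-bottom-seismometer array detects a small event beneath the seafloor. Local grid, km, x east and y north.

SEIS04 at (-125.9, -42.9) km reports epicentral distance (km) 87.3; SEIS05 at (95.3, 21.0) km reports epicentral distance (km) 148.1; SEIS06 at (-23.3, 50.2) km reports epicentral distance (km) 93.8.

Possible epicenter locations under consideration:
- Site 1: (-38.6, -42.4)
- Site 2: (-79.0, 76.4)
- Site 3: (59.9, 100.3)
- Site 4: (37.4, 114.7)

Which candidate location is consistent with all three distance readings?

Site 1

For each candidate, compare |candidate − station| to the reported distance:
Site 1: residuals SEIS04 0.0, SEIS05 0.1, SEIS06 0.1 → max 0.1 km
Site 2: residuals SEIS04 40.9, SEIS05 34.8, SEIS06 32.2 → max 40.9 km
Site 3: residuals SEIS04 147.3, SEIS05 61.3, SEIS06 3.3 → max 147.3 km
Site 4: residuals SEIS04 139.6, SEIS05 38.0, SEIS06 5.2 → max 139.6 km
Only Site 1 has all residuals ≈ 0.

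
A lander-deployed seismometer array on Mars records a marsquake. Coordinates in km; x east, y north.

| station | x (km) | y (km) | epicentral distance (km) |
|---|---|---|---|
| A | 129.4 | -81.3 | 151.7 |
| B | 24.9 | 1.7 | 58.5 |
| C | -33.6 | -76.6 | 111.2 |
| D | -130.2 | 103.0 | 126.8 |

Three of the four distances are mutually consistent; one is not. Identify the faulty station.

A

Solve using three stations at a time. Using B, C, D (subtract circle equations pairwise → linear system) gives (x, y) ≈ (-23.7, 34.1).
Distances from that point to each station vs reported:
  A: calculated 191.8 vs reported 151.7 → residual 40.1 km
  B: calculated 58.5 vs reported 58.5 → residual 0.0 km
  C: calculated 111.2 vs reported 111.2 → residual 0.0 km
  D: calculated 126.8 vs reported 126.8 → residual 0.0 km
B, C, D are mutually consistent (residuals ≈ 0); A is off by 40.1 km.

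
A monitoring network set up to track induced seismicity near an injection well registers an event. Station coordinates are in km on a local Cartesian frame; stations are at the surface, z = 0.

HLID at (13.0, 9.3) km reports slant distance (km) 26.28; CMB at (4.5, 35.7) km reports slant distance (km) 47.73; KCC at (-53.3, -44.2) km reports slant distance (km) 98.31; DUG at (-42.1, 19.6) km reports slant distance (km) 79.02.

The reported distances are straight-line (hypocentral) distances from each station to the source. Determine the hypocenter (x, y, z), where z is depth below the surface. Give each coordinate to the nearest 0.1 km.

x ≈ 33.2 km, y ≈ 0.3 km, depth ≈ 14.2 km

Each station gives a sphere (x−x_i)² + (y−y_i)² + z² = d_i² (stations at z=0).
Subtracting the HLID sphere from CMB and KCC: z² cancels, leaving linear equations in x and y:
-17.0 x + 52.8 y = -548.26
-132.6 x − 107.0 y = -4435.18
Solving: x ≈ 33.201, y ≈ 0.306 km (keep extra digits for the depth step; rounded: 33.2, 0.3).
Then from the HLID sphere: z² = 26.28² − (x − 13.0)² − (y − 9.3)² with x = 33.201, y = 0.306, so z ≈ 14.201 ≈ 14.2 km.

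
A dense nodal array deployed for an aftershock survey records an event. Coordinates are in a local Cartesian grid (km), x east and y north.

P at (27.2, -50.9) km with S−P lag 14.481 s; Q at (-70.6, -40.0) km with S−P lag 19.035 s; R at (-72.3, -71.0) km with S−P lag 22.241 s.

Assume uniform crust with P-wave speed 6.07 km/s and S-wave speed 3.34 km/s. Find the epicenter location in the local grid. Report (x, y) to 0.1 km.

Distance from S−P lag: d = Δt · v_P v_S / (v_P − v_S) = Δt · (6.07·3.34)/(6.07−3.34) ≈ 7.4263·Δt.
So d_P = 107.54, d_Q = 141.36, d_R = 165.17 km.
Circle about each station: (x − 27.2)² + (y + 50.9)² = 107.54²; (x + 70.6)² + (y + 40.0)² = 141.36²; (x + 72.3)² + (y + 71.0)² = 165.17².
Subtracting pairs of circle equations eliminates x²+y² and gives linear equations (the radical axes):
-195.6 x + 21.8 y = -5164.09
-199.0 x − 40.2 y = -8778.64
Solving the 2×2 system: x ≈ 32.7, y ≈ 56.5 km.
Check against P (with the unrounded x, y): √((x − 27.2)²+(y + 50.9)²) = 107.55 ≈ 107.54 km. ✓

(32.7, 56.5)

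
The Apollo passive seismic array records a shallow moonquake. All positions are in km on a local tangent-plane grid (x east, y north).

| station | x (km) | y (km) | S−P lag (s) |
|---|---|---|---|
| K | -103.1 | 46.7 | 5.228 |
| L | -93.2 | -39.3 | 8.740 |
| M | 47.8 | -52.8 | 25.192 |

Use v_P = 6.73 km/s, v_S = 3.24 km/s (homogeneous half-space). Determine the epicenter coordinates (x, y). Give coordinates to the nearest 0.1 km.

-94.1 km east, 15.3 km north

Distance from S−P lag: d = Δt · v_P v_S / (v_P − v_S) = Δt · (6.73·3.24)/(6.73−3.24) ≈ 6.2479·Δt.
So d_K = 32.66, d_L = 54.61, d_M = 157.40 km.
Circle about each station: (x + 103.1)² + (y − 46.7)² = 32.66²; (x + 93.2)² + (y + 39.3)² = 54.61²; (x − 47.8)² + (y + 52.8)² = 157.40².
Subtracting the K equation from the L and M equations removes the quadratic terms:
19.8 x − 172.0 y = -4495.35
301.8 x − 199.0 y = -31445.90
Solving the 2×2 system: x ≈ -94.1, y ≈ 15.3 km.
Check against K (with the unrounded x, y): √((x + 103.1)²+(y − 46.7)²) = 32.66 ≈ 32.66 km. ✓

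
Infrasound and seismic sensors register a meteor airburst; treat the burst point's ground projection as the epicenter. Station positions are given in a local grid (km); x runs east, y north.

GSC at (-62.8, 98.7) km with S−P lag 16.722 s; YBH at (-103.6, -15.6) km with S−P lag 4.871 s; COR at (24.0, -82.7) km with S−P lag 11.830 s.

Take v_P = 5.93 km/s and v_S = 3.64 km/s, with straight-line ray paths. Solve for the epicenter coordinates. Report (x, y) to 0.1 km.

Distance from S−P lag: d = Δt · v_P v_S / (v_P − v_S) = Δt · (5.93·3.64)/(5.93−3.64) ≈ 9.4259·Δt.
So d_GSC = 157.62, d_YBH = 45.91, d_COR = 111.51 km.
Circle about each station: (x + 62.8)² + (y − 98.7)² = 157.62²; (x + 103.6)² + (y + 15.6)² = 45.91²; (x − 24.0)² + (y + 82.7)² = 111.51².
Subtracting pairs of circle equations eliminates x²+y² and gives linear equations (the radical axes):
-81.6 x − 228.6 y = 20027.13
173.6 x − 362.8 y = 6139.34
Solving the 2×2 system: x ≈ -84.6, y ≈ -57.4 km.

(-84.6, -57.4)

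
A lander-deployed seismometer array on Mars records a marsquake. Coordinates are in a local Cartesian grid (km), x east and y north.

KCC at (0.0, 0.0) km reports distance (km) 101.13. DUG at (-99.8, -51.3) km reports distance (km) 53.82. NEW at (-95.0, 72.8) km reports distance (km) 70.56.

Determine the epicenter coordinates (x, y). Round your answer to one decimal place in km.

Circle about each station: x² + y² = 101.13²; (x + 99.8)² + (y + 51.3)² = 53.82²; (x + 95.0)² + (y − 72.8)² = 70.56².
Subtracting pairs of circle equations eliminates x²+y² and gives linear equations (the radical axes):
-199.6 x − 102.6 y = 19922.41
-190.0 x + 145.6 y = 19573.40
Solving the 2×2 system: x ≈ -101.1, y ≈ 2.5 km.
Check against KCC (with the unrounded x, y): √(x²+y²) = 101.13 ≈ 101.13 km. ✓

-101.1 km east, 2.5 km north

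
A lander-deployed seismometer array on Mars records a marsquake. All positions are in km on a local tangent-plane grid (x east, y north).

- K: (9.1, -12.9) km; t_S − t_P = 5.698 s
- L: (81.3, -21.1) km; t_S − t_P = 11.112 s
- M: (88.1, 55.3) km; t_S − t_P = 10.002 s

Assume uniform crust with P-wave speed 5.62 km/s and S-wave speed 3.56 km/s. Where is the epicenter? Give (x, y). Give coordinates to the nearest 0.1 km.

-7.8 km east, 39.8 km north

Distance from S−P lag: d = Δt · v_P v_S / (v_P − v_S) = Δt · (5.62·3.56)/(5.62−3.56) ≈ 9.7122·Δt.
So d_K = 55.34, d_L = 107.92, d_M = 97.14 km.
Circle about each station: (x − 9.1)² + (y + 12.9)² = 55.34²; (x − 81.3)² + (y + 21.1)² = 107.92²; (x − 88.1)² + (y − 55.3)² = 97.14².
Subtracting pairs of circle equations eliminates x²+y² and gives linear equations (the radical axes):
144.4 x − 16.4 y = -1778.53
158.0 x + 136.4 y = 4196.82
Solving the 2×2 system: x ≈ -7.8, y ≈ 39.8 km.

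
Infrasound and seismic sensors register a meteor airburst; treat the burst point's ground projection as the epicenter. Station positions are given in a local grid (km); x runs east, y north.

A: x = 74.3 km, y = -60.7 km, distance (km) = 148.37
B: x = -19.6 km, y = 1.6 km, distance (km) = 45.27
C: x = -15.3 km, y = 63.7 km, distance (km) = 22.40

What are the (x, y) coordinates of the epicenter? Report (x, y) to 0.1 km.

Circle about each station: (x − 74.3)² + (y + 60.7)² = 148.37²; (x + 19.6)² + (y − 1.6)² = 45.27²; (x + 15.3)² + (y − 63.7)² = 22.40².
Subtracting the A equation from the B and C equations removes the quadratic terms:
-187.8 x + 124.6 y = 11146.02
-179.2 x + 248.8 y = 16598.70
Solving the 2×2 system: x ≈ -28.9, y ≈ 45.9 km.

(-28.9, 45.9)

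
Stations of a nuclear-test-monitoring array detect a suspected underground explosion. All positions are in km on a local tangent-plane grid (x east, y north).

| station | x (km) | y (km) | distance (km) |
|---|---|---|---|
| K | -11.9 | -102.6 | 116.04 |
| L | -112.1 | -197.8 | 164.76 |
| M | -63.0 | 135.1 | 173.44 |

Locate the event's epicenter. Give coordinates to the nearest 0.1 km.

(-104.9, -33.2)

Circle about each station: (x + 11.9)² + (y + 102.6)² = 116.04²; (x + 112.1)² + (y + 197.8)² = 164.76²; (x + 63.0)² + (y − 135.1)² = 173.44².
Subtracting the K equation from the L and M equations removes the quadratic terms:
-200.4 x − 190.4 y = 27342.30
-102.2 x + 475.4 y = -5063.51
Solving the 2×2 system: x ≈ -104.9, y ≈ -33.2 km.
Check against K (with the unrounded x, y): √((x + 11.9)²+(y + 102.6)²) = 116.04 ≈ 116.04 km. ✓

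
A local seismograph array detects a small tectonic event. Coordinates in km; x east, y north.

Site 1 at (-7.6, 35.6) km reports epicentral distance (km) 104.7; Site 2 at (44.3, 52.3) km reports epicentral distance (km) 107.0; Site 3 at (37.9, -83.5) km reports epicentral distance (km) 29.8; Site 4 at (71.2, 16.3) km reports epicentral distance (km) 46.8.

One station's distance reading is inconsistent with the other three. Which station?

Site 4

Solve using three stations at a time. Using Site 1, Site 2, Site 3 (subtract circle equations pairwise → linear system) gives (x, y) ≈ (45.4, -54.7).
Distances from that point to each station vs reported:
  Site 1: calculated 104.7 vs reported 104.7 → residual 0.0 km
  Site 2: calculated 107.0 vs reported 107.0 → residual 0.0 km
  Site 3: calculated 29.8 vs reported 29.8 → residual 0.0 km
  Site 4: calculated 75.5 vs reported 46.8 → residual 28.7 km
Site 1, Site 2, Site 3 are mutually consistent (residuals ≈ 0); Site 4 is off by 28.7 km.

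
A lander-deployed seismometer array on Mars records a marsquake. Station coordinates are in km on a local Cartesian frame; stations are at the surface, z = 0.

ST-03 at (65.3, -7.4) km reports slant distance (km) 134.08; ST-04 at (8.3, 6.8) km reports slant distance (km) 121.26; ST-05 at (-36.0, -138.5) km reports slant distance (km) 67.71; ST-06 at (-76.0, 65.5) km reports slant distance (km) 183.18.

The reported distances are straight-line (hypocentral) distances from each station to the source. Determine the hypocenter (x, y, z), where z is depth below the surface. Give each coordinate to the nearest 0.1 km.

x ≈ -16.7 km, y ≈ -99.8 km, depth ≈ 52.1 km

Each station gives a sphere (x−x_i)² + (y−y_i)² + z² = d_i² (stations at z=0).
Subtracting the ST-03 sphere from ST-04 and ST-05: z² cancels, leaving linear equations in x and y:
-114.0 x + 28.4 y = -930.26
-202.6 x − 262.2 y = 29552.20
Solving: x ≈ -16.703, y ≈ -99.802 km (keep extra digits for the depth step; rounded: -16.7, -99.8).
Then from the ST-03 sphere: z² = 134.08² − (x − 65.3)² − (y + 7.4)² with x = -16.703, y = -99.802, so z ≈ 52.104 ≈ 52.1 km.
Check against ST-06 (with the unrounded solution): distance 183.18 ≈ 183.18 km. ✓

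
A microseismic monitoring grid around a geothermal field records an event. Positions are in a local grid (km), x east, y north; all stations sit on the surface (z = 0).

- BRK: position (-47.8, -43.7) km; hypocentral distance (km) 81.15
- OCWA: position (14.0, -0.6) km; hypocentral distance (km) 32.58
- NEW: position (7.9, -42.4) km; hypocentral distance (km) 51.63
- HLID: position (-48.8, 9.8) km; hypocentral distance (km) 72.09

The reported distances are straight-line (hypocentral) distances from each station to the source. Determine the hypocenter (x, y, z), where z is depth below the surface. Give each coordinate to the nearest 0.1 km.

Each station gives a sphere (x−x_i)² + (y−y_i)² + z² = d_i² (stations at z=0).
Subtracting the BRK sphere from OCWA and NEW: z² cancels, leaving linear equations in x and y:
123.6 x + 86.2 y = 1525.70
111.4 x + 2.6 y = 1585.31
Solving: x ≈ 14.296, y ≈ -2.799 km (keep extra digits for the depth step; rounded: 14.3, -2.8).
Then from the BRK sphere: z² = 81.15² − (x + 47.8)² − (y + 43.7)² with x = 14.296, y = -2.799, so z ≈ 32.504 ≈ 32.5 km.
Check against HLID (with the unrounded solution): distance 72.09 ≈ 72.09 km. ✓

x ≈ 14.3 km, y ≈ -2.8 km, depth ≈ 32.5 km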